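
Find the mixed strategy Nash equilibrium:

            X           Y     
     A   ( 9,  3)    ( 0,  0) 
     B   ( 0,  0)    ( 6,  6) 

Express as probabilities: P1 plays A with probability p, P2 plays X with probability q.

p = 0.6667, q = 0.4

Work:
Find probabilities that make opponent indifferent:
P2 chooses q to make P1 indifferent between A and B
P1 chooses p to make P2 indifferent between X and Y
Mixed NE: P1 plays (A: 0.6667, B: 0.3333), P2 plays (X: 0.4, Y: 0.6)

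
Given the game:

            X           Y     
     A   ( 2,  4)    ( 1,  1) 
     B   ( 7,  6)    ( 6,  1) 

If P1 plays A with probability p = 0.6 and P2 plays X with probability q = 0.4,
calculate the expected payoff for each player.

E[P1] = 3.4, E[P2] = 2.52

Work:
E[P1] = p·q·π₁(A,X) + p·(1-q)·π₁(A,Y) + (1-p)·q·π₁(B,X) + (1-p)·(1-q)·π₁(B,Y)
= 0.6·0.4·2 + 0.6·0.6·1 + 0.4·0.4·7 + 0.4·0.6·6
= 3.4

E[P2] = 2.52 (similar calculation)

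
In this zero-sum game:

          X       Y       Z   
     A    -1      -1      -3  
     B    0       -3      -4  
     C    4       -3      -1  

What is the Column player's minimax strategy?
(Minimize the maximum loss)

Column should play Y or Z (all achieve the minimum), value = -1

Work:
Column player minimizes Row's maximum payoff:
Column X: max payoff to Row = 4
Column Y: max payoff to Row = -1
Column Z: max payoff to Row = -1
Minimum is -1, achieved by columns Y, Z (tied).
Each of Y or Z is a minimax strategy.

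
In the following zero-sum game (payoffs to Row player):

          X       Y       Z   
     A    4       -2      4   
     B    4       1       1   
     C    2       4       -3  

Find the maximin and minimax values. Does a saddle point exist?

Maximin = 1, Minimax = 4, Saddle: False

Work:
Row minimums: [-2, 1, -3] → maximin = 1
Column maximums: [4, 4, 4] → minimax = 4
No saddle point (maximin ≠ minimax). Mixed strategy needed.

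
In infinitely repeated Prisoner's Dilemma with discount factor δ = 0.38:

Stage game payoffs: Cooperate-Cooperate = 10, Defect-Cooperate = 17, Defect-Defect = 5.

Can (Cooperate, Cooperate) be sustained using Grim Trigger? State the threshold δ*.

δ* = 0.5833; since δ = 0.38 < 0.5833, cooperation cannot be sustained

Work:
For Grim Trigger:
Cooperate forever: 10/(1-δ)
Defect then punished: 17 + 5·δ/(1-δ)
Need: 10/(1-δ) ≥ 17 + 5·δ/(1-δ)
Solving: δ ≥ (T-R)/(T-P) = (17-10)/(17-5) = 0.5833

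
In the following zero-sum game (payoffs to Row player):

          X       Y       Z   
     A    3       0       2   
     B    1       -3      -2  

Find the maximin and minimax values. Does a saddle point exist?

Maximin = 0, Minimax = 0, Saddle: True

Work:
Row minimums: [0, -3] → maximin = 0
Column maximums: [3, 0, 2] → minimax = 0
Saddle point exists! Game value = 0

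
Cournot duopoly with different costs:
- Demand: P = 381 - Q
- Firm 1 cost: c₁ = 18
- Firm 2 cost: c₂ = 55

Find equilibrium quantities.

q₁* = 133.33, q₂* = 96.33

Work:
Reaction: q₁ = (381 - 18 - q₂)/2
Reaction: q₂ = (381 - 55 - q₁)/2
Solve simultaneously:
q₁* = (381 - 2×18 + 55)/3 = 133.33
q₂* = (381 - 2×55 + 18)/3 = 96.33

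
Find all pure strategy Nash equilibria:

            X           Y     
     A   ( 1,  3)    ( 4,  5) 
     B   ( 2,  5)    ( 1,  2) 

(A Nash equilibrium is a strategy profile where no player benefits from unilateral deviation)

Nash equilibrium: (A, Y), (B, X)

Work:
Best responses:
  P1 vs X: payoffs [1, 2] → best response B (payoff 2)
  P1 vs Y: payoffs [4, 1] → best response A (payoff 4)
  P2 vs A: payoffs [3, 5] → best response Y (payoff 5)
  P2 vs B: payoffs [5, 2] → best response X (payoff 5)
Mutual best responses: (A,Y), (B,X) → Nash equilibria.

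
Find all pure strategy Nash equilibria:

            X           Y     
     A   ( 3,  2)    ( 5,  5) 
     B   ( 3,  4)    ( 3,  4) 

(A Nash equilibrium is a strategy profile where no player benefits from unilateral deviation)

Nash equilibrium: (A, Y), (B, X)

Work:
Best responses:
  P1 vs X: payoffs [3, 3] → best response A/B (payoff 3)
  P1 vs Y: payoffs [5, 3] → best response A (payoff 5)
  P2 vs A: payoffs [2, 5] → best response Y (payoff 5)
  P2 vs B: payoffs [4, 4] → best response X/Y (payoff 4)
Mutual best responses: (A,Y), (B,X) → Nash equilibria.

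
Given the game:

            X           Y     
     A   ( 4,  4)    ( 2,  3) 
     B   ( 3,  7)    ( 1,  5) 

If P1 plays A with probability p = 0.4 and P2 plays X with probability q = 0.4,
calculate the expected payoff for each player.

E[P1] = 2.2, E[P2] = 4.84

Work:
E[P1] = p·q·π₁(A,X) + p·(1-q)·π₁(A,Y) + (1-p)·q·π₁(B,X) + (1-p)·(1-q)·π₁(B,Y)
= 0.4·0.4·4 + 0.4·0.6·2 + 0.6·0.4·3 + 0.6·0.6·1
= 2.2

E[P2] = 4.84 (similar calculation)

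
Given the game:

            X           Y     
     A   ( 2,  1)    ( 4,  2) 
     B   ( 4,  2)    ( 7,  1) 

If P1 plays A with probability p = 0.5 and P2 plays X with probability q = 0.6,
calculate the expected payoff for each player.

E[P1] = 4.0, E[P2] = 1.5

Work:
E[P1] = p·q·π₁(A,X) + p·(1-q)·π₁(A,Y) + (1-p)·q·π₁(B,X) + (1-p)·(1-q)·π₁(B,Y)
= 0.5·0.6·2 + 0.5·0.4·4 + 0.5·0.6·4 + 0.5·0.4·7
= 4.0

E[P2] = 1.5 (similar calculation)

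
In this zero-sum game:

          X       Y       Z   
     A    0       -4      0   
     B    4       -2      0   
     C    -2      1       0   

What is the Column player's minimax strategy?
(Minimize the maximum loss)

Column should play Z, value = 0

Work:
Column player minimizes Row's maximum payoff:
Column X: max payoff to Row = 4
Column Y: max payoff to Row = 1
Column Z: max payoff to Row = 0
Minimum is 0, achieved by column Z.
Minimax strategy: Z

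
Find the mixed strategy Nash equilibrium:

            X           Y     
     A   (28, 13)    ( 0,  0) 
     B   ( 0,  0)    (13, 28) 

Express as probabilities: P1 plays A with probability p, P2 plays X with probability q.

p = 0.6829, q = 0.3171

Work:
Find probabilities that make opponent indifferent:
P2 chooses q to make P1 indifferent between A and B
P1 chooses p to make P2 indifferent between X and Y
Mixed NE: P1 plays (A: 0.6829, B: 0.3171), P2 plays (X: 0.3171, Y: 0.6829)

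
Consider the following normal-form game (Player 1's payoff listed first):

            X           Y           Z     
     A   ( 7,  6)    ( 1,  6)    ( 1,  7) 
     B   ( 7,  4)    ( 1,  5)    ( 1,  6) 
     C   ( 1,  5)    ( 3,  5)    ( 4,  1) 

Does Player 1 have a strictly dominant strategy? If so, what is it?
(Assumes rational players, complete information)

No strictly dominant strategy exists for Player 1

Work:
A strategy strictly dominates another if it gives a strictly higher payoff against every opponent action. Compare each pair of P1's strategies column-by-column:
  A vs B: [7 vs 7, 1 vs 1, 1 vs 1] → A does not strictly dominate B (column X: 7 ≤ 7)
  A vs C: [7 vs 1, 1 vs 3, 1 vs 4] → A does not strictly dominate C (column Y: 1 ≤ 3)
  B vs A: [7 vs 7, 1 vs 1, 1 vs 1] → B does not strictly dominate A (column X: 7 ≤ 7)
  B vs C: [7 vs 1, 1 vs 3, 1 vs 4] → B does not strictly dominate C (column Y: 1 ≤ 3)
  C vs A: [1 vs 7, 3 vs 1, 4 vs 1] → C does not strictly dominate A (column X: 1 ≤ 7)
  C vs B: [1 vs 7, 3 vs 1, 4 vs 1] → C does not strictly dominate B (column X: 1 ≤ 7)
No single strategy strictly dominates all others → no strictly dominant strategy.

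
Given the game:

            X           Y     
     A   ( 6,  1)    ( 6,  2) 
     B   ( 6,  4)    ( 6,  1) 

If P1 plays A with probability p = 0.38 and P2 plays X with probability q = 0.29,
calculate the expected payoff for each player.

E[P1] = 6.0, E[P2] = 1.8092

Work:
E[P1] = p·q·π₁(A,X) + p·(1-q)·π₁(A,Y) + (1-p)·q·π₁(B,X) + (1-p)·(1-q)·π₁(B,Y)
= 0.38·0.29·6 + 0.38·0.71·6 + 0.62·0.29·6 + 0.62·0.71·6
= 6.0

E[P2] = 1.8092 (similar calculation)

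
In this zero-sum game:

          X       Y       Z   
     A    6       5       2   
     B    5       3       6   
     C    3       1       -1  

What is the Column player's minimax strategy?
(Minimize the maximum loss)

Column should play Y, value = 5

Work:
Column player minimizes Row's maximum payoff:
Column X: max payoff to Row = 6
Column Y: max payoff to Row = 5
Column Z: max payoff to Row = 6
Minimum is 5, achieved by column Y.
Minimax strategy: Y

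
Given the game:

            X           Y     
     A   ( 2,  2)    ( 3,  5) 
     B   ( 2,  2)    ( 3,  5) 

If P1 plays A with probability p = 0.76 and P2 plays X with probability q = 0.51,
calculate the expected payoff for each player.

E[P1] = 2.49, E[P2] = 3.47

Work:
E[P1] = p·q·π₁(A,X) + p·(1-q)·π₁(A,Y) + (1-p)·q·π₁(B,X) + (1-p)·(1-q)·π₁(B,Y)
= 0.76·0.51·2 + 0.76·0.49·3 + 0.24·0.51·2 + 0.24·0.49·3
= 2.49

E[P2] = 3.47 (similar calculation)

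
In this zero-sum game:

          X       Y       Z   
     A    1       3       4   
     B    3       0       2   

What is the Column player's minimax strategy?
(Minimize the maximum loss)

Column should play X or Y (all achieve the minimum), value = 3

Work:
Column player minimizes Row's maximum payoff:
Column X: max payoff to Row = 3
Column Y: max payoff to Row = 3
Column Z: max payoff to Row = 4
Minimum is 3, achieved by columns X, Y (tied).
Each of X or Y is a minimax strategy.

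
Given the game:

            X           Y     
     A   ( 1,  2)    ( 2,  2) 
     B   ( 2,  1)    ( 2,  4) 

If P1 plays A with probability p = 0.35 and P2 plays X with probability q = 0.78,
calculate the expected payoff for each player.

E[P1] = 1.727, E[P2] = 1.779

Work:
E[P1] = p·q·π₁(A,X) + p·(1-q)·π₁(A,Y) + (1-p)·q·π₁(B,X) + (1-p)·(1-q)·π₁(B,Y)
= 0.35·0.78·1 + 0.35·0.22·2 + 0.65·0.78·2 + 0.65·0.22·2
= 1.727

E[P2] = 1.779 (similar calculation)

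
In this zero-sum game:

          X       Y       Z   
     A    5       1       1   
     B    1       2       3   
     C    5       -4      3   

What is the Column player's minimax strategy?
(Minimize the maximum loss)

Column should play Y, value = 2

Work:
Column player minimizes Row's maximum payoff:
Column X: max payoff to Row = 5
Column Y: max payoff to Row = 2
Column Z: max payoff to Row = 3
Minimum is 2, achieved by column Y.
Minimax strategy: Y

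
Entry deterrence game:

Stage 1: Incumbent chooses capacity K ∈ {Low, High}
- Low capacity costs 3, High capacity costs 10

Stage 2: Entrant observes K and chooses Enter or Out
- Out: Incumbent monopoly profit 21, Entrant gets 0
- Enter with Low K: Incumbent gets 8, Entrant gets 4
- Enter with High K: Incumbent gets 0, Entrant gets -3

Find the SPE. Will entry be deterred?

SPE: (High, Enter|Low, Out|High); Entry deterred. Incumbent net profit = 11

Work:
After Low K: Entrant enters (4 > 0)
After High K: Entrant stays out (-3 < 0)
Incumbent: Low → 8−3=5, High → 21−10=11
Incumbent chooses High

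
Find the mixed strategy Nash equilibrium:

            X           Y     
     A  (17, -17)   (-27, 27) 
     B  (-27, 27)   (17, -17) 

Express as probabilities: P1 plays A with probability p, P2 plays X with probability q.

p = 0.5, q = 0.5

Work:
Find probabilities that make opponent indifferent:
P2 chooses q to make P1 indifferent between A and B
P1 chooses p to make P2 indifferent between X and Y
Mixed NE: P1 plays (A: 0.5, B: 0.5), P2 plays (X: 0.5, Y: 0.5)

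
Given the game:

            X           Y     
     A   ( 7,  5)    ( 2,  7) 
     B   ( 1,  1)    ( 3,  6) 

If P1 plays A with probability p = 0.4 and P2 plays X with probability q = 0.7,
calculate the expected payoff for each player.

E[P1] = 3.16, E[P2] = 3.74

Work:
E[P1] = p·q·π₁(A,X) + p·(1-q)·π₁(A,Y) + (1-p)·q·π₁(B,X) + (1-p)·(1-q)·π₁(B,Y)
= 0.4·0.7·7 + 0.4·0.3·2 + 0.6·0.7·1 + 0.6·0.3·3
= 3.16

E[P2] = 3.74 (similar calculation)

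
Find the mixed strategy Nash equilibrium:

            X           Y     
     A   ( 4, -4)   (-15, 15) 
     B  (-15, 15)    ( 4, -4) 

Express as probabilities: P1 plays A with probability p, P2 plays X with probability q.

p = 0.5, q = 0.5

Work:
Find probabilities that make opponent indifferent:
P2 chooses q to make P1 indifferent between A and B
P1 chooses p to make P2 indifferent between X and Y
Mixed NE: P1 plays (A: 0.5, B: 0.5), P2 plays (X: 0.5, Y: 0.5)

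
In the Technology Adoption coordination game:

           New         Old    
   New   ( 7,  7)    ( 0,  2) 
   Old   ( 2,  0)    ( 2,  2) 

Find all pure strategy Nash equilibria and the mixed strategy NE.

Pure NE: (New, New) and (Old, Old); Mixed NE: p = 0.2857, q = 0.2857

Work:
Check pure NE:
(New, New): (7, 7) - no unilateral deviation beneficial
(Old, Old): (2, 2) - no unilateral deviation beneficial
Mixed NE: P1 plays New with p = 0.2857, P2 plays New with q = 0.2857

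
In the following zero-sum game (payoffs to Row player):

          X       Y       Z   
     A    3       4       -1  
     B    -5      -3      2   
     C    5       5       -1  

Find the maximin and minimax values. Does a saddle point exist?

Maximin = -1, Minimax = 2, Saddle: False

Work:
Row minimums: [-1, -5, -1] → maximin = -1
Column maximums: [5, 5, 2] → minimax = 2
No saddle point (maximin ≠ minimax). Mixed strategy needed.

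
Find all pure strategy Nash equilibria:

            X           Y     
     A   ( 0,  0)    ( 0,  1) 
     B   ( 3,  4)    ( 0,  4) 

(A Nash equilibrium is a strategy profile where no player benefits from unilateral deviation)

Nash equilibrium: (A, Y), (B, X), (B, Y)

Work:
Best responses:
  P1 vs X: payoffs [0, 3] → best response B (payoff 3)
  P1 vs Y: payoffs [0, 0] → best response A/B (payoff 0)
  P2 vs A: payoffs [0, 1] → best response Y (payoff 1)
  P2 vs B: payoffs [4, 4] → best response X/Y (payoff 4)
Mutual best responses: (A,Y), (B,X), (B,Y) → Nash equilibria.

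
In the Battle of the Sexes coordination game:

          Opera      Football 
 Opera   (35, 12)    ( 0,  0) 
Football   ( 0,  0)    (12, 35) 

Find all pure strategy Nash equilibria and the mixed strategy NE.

Pure NE: (Opera, Opera) and (Football, Football); Mixed NE: p = 0.7447, q = 0.2553

Work:
Check pure NE:
(Opera, Opera): (35, 12) - no unilateral deviation beneficial
(Football, Football): (12, 35) - no unilateral deviation beneficial
Mixed NE: P1 plays Opera with p = 0.7447, P2 plays Opera with q = 0.2553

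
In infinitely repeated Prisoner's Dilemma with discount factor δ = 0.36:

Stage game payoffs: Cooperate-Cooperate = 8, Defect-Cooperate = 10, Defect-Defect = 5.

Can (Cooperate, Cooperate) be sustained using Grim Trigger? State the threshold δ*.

δ* = 0.4; since δ = 0.36 < 0.4, cooperation cannot be sustained

Work:
For Grim Trigger:
Cooperate forever: 8/(1-δ)
Defect then punished: 10 + 5·δ/(1-δ)
Need: 8/(1-δ) ≥ 10 + 5·δ/(1-δ)
Solving: δ ≥ (T-R)/(T-P) = (10-8)/(10-5) = 0.4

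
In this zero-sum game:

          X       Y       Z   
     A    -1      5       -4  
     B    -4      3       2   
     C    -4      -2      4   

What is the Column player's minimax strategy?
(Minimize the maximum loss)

Column should play X, value = -1

Work:
Column player minimizes Row's maximum payoff:
Column X: max payoff to Row = -1
Column Y: max payoff to Row = 5
Column Z: max payoff to Row = 4
Minimum is -1, achieved by column X.
Minimax strategy: X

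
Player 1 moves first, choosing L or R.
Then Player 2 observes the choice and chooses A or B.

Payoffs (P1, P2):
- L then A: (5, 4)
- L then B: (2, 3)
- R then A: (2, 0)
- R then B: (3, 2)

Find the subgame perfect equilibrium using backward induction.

P1 plays L, P2 plays A after L and B after R; Payoff (5, 4)

Work:
Backward induction:
After L: P2 chooses A → P1 gets 5
After R: P2 chooses B → P1 gets 3
P1 chooses L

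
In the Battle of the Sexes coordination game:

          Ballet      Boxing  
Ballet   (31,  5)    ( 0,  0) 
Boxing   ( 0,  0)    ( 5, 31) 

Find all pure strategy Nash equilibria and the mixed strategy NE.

Pure NE: (Ballet, Ballet) and (Boxing, Boxing); Mixed NE: p = 0.8611, q = 0.1389

Work:
Check pure NE:
(Ballet, Ballet): (31, 5) - no unilateral deviation beneficial
(Boxing, Boxing): (5, 31) - no unilateral deviation beneficial
Mixed NE: P1 plays Ballet with p = 0.8611, P2 plays Ballet with q = 0.1389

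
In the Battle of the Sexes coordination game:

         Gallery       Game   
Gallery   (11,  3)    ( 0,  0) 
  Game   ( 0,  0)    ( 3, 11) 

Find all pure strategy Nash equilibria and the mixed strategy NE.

Pure NE: (Gallery, Gallery) and (Game, Game); Mixed NE: p = 0.7857, q = 0.2143

Work:
Check pure NE:
(Gallery, Gallery): (11, 3) - no unilateral deviation beneficial
(Game, Game): (3, 11) - no unilateral deviation beneficial
Mixed NE: P1 plays Gallery with p = 0.7857, P2 plays Gallery with q = 0.2143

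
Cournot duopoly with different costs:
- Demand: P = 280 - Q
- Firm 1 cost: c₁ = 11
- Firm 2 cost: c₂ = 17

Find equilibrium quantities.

q₁* = 91.67, q₂* = 85.67

Work:
Reaction: q₁ = (280 - 11 - q₂)/2
Reaction: q₂ = (280 - 17 - q₁)/2
Solve simultaneously:
q₁* = (280 - 2×11 + 17)/3 = 91.67
q₂* = (280 - 2×17 + 11)/3 = 85.67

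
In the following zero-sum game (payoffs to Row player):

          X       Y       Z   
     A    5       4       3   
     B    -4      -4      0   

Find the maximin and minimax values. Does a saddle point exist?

Maximin = 3, Minimax = 3, Saddle: True

Work:
Row minimums: [3, -4] → maximin = 3
Column maximums: [5, 4, 3] → minimax = 3
Saddle point exists! Game value = 3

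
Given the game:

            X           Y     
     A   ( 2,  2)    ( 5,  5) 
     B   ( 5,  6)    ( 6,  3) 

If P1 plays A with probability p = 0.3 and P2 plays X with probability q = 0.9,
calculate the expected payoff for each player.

E[P1] = 4.26, E[P2] = 4.68

Work:
E[P1] = p·q·π₁(A,X) + p·(1-q)·π₁(A,Y) + (1-p)·q·π₁(B,X) + (1-p)·(1-q)·π₁(B,Y)
= 0.3·0.9·2 + 0.3·0.1·5 + 0.7·0.9·5 + 0.7·0.1·6
= 4.26

E[P2] = 4.68 (similar calculation)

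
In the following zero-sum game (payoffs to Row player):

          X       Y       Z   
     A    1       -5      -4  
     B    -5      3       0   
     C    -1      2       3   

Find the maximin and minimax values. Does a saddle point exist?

Maximin = -1, Minimax = 1, Saddle: False

Work:
Row minimums: [-5, -5, -1] → maximin = -1
Column maximums: [1, 3, 3] → minimax = 1
No saddle point (maximin ≠ minimax). Mixed strategy needed.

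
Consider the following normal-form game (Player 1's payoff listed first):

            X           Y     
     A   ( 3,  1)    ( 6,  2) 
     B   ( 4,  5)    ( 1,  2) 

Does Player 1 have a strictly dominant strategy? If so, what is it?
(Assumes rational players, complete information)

No strictly dominant strategy exists for Player 1

Work:
A strategy strictly dominates another if it gives a strictly higher payoff against every opponent action. Compare each pair of P1's strategies column-by-column:
  A vs B: [3 vs 4, 6 vs 1] → A does not strictly dominate B (column X: 3 ≤ 4)
  B vs A: [4 vs 3, 1 vs 6] → B does not strictly dominate A (column Y: 1 ≤ 6)
No single strategy strictly dominates all others → no strictly dominant strategy.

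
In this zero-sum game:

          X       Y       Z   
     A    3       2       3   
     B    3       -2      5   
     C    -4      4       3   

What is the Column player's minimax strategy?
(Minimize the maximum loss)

Column should play X, value = 3

Work:
Column player minimizes Row's maximum payoff:
Column X: max payoff to Row = 3
Column Y: max payoff to Row = 4
Column Z: max payoff to Row = 5
Minimum is 3, achieved by column X.
Minimax strategy: X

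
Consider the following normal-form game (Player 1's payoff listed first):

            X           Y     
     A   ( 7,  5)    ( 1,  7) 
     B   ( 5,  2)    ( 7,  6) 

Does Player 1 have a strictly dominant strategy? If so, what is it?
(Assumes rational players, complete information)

No strictly dominant strategy exists for Player 1

Work:
A strategy strictly dominates another if it gives a strictly higher payoff against every opponent action. Compare each pair of P1's strategies column-by-column:
  A vs B: [7 vs 5, 1 vs 7] → A does not strictly dominate B (column Y: 1 ≤ 7)
  B vs A: [5 vs 7, 7 vs 1] → B does not strictly dominate A (column X: 5 ≤ 7)
No single strategy strictly dominates all others → no strictly dominant strategy.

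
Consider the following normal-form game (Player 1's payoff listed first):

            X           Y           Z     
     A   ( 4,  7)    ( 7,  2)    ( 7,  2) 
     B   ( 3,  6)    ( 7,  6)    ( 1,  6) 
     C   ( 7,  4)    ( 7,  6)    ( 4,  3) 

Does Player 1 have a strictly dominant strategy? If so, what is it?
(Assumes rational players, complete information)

No strictly dominant strategy exists for Player 1

Work:
A strategy strictly dominates another if it gives a strictly higher payoff against every opponent action. Compare each pair of P1's strategies column-by-column:
  A vs B: [4 vs 3, 7 vs 7, 7 vs 1] → A does not strictly dominate B (column Y: 7 ≤ 7)
  A vs C: [4 vs 7, 7 vs 7, 7 vs 4] → A does not strictly dominate C (column X: 4 ≤ 7)
  B vs A: [3 vs 4, 7 vs 7, 1 vs 7] → B does not strictly dominate A (column X: 3 ≤ 4)
  B vs C: [3 vs 7, 7 vs 7, 1 vs 4] → B does not strictly dominate C (column X: 3 ≤ 7)
  C vs A: [7 vs 4, 7 vs 7, 4 vs 7] → C does not strictly dominate A (column Y: 7 ≤ 7)
  C vs B: [7 vs 3, 7 vs 7, 4 vs 1] → C does not strictly dominate B (column Y: 7 ≤ 7)
No single strategy strictly dominates all others → no strictly dominant strategy.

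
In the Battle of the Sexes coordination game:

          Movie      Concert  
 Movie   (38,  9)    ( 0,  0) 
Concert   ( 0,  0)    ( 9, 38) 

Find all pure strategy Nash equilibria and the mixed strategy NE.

Pure NE: (Movie, Movie) and (Concert, Concert); Mixed NE: p = 0.8085, q = 0.1915

Work:
Check pure NE:
(Movie, Movie): (38, 9) - no unilateral deviation beneficial
(Concert, Concert): (9, 38) - no unilateral deviation beneficial
Mixed NE: P1 plays Movie with p = 0.8085, P2 plays Movie with q = 0.1915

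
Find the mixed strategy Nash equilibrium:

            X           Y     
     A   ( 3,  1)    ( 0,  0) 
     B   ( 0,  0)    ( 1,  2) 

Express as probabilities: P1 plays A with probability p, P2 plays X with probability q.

p = 0.6667, q = 0.25

Work:
Find probabilities that make opponent indifferent:
P2 chooses q to make P1 indifferent between A and B
P1 chooses p to make P2 indifferent between X and Y
Mixed NE: P1 plays (A: 0.6667, B: 0.3333), P2 plays (X: 0.25, Y: 0.75)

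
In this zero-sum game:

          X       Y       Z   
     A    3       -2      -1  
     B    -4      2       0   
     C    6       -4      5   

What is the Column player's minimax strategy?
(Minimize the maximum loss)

Column should play Y, value = 2

Work:
Column player minimizes Row's maximum payoff:
Column X: max payoff to Row = 6
Column Y: max payoff to Row = 2
Column Z: max payoff to Row = 5
Minimum is 2, achieved by column Y.
Minimax strategy: Y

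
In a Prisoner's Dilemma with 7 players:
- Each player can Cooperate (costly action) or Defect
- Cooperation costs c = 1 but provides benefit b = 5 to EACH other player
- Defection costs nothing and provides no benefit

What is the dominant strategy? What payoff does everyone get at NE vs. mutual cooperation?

Dominant: Defect; NE payoff = 0; Coop payoff = 29

Work:
Defect dominates (saves cost c = 1, benefit to others is external)
NE: All defect → everyone gets 0
If all cooperate: each receives (6)×5 - 1 = 29
Social dilemma: 29 > 0 but NE gives 0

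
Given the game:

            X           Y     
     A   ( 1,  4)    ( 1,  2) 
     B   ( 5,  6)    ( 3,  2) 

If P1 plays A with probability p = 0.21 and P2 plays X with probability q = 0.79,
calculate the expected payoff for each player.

E[P1] = 3.8282, E[P2] = 4.8282

Work:
E[P1] = p·q·π₁(A,X) + p·(1-q)·π₁(A,Y) + (1-p)·q·π₁(B,X) + (1-p)·(1-q)·π₁(B,Y)
= 0.21·0.79·1 + 0.21·0.21·1 + 0.79·0.79·5 + 0.79·0.21·3
= 3.8282

E[P2] = 4.8282 (similar calculation)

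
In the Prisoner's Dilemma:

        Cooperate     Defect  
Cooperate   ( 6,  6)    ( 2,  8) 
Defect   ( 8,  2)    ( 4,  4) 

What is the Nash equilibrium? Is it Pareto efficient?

(Defect, Defect) is NE; not Pareto efficient

Work:
Defect dominates Cooperate for both players:
If P2 cooperates: Defect (8) > Cooperate (6)
If P2 defects: Defect (4) > Cooperate (2)
NE: (Defect, Defect) with payoff (4, 4)
But (Cooperate, Cooperate) = (6, 6) Pareto dominates (4, 4)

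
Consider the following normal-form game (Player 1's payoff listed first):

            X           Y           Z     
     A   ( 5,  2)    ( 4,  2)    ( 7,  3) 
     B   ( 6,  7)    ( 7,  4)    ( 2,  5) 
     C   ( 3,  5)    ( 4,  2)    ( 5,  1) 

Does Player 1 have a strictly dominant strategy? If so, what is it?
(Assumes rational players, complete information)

No strictly dominant strategy exists for Player 1

Work:
A strategy strictly dominates another if it gives a strictly higher payoff against every opponent action. Compare each pair of P1's strategies column-by-column:
  A vs B: [5 vs 6, 4 vs 7, 7 vs 2] → A does not strictly dominate B (column X: 5 ≤ 6)
  A vs C: [5 vs 3, 4 vs 4, 7 vs 5] → A does not strictly dominate C (column Y: 4 ≤ 4)
  B vs A: [6 vs 5, 7 vs 4, 2 vs 7] → B does not strictly dominate A (column Z: 2 ≤ 7)
  B vs C: [6 vs 3, 7 vs 4, 2 vs 5] → B does not strictly dominate C (column Z: 2 ≤ 5)
  C vs A: [3 vs 5, 4 vs 4, 5 vs 7] → C does not strictly dominate A (column X: 3 ≤ 5)
  C vs B: [3 vs 6, 4 vs 7, 5 vs 2] → C does not strictly dominate B (column X: 3 ≤ 6)
No single strategy strictly dominates all others → no strictly dominant strategy.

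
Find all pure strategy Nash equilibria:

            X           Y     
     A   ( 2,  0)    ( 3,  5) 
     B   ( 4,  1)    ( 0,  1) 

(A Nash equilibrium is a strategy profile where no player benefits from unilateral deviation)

Nash equilibrium: (A, Y), (B, X)

Work:
Best responses:
  P1 vs X: payoffs [2, 4] → best response B (payoff 4)
  P1 vs Y: payoffs [3, 0] → best response A (payoff 3)
  P2 vs A: payoffs [0, 5] → best response Y (payoff 5)
  P2 vs B: payoffs [1, 1] → best response X/Y (payoff 1)
Mutual best responses: (A,Y), (B,X) → Nash equilibria.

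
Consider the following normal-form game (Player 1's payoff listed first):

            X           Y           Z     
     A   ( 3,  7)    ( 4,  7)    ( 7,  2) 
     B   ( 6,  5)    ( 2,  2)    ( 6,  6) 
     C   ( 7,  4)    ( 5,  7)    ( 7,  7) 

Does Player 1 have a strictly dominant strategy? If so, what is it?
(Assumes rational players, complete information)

No strictly dominant strategy exists for Player 1

Work:
A strategy strictly dominates another if it gives a strictly higher payoff against every opponent action. Compare each pair of P1's strategies column-by-column:
  A vs B: [3 vs 6, 4 vs 2, 7 vs 6] → A does not strictly dominate B (column X: 3 ≤ 6)
  A vs C: [3 vs 7, 4 vs 5, 7 vs 7] → A does not strictly dominate C (column X: 3 ≤ 7)
  B vs A: [6 vs 3, 2 vs 4, 6 vs 7] → B does not strictly dominate A (column Y: 2 ≤ 4)
  B vs C: [6 vs 7, 2 vs 5, 6 vs 7] → B does not strictly dominate C (column X: 6 ≤ 7)
  C vs A: [7 vs 3, 5 vs 4, 7 vs 7] → C does not strictly dominate A (column Z: 7 ≤ 7)
  C vs B: [7 vs 6, 5 vs 2, 7 vs 6] → C strictly dominates B
No single strategy strictly dominates all others → no strictly dominant strategy.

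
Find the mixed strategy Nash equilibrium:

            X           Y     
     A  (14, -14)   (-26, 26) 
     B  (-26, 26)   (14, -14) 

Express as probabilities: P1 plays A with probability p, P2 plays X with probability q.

p = 0.5, q = 0.5

Work:
Find probabilities that make opponent indifferent:
P2 chooses q to make P1 indifferent between A and B
P1 chooses p to make P2 indifferent between X and Y
Mixed NE: P1 plays (A: 0.5, B: 0.5), P2 plays (X: 0.5, Y: 0.5)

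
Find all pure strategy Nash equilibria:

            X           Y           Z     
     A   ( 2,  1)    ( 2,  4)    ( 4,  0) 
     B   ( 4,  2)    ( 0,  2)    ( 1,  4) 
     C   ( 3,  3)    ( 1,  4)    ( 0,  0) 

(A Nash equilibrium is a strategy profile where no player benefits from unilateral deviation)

Nash equilibrium: (A, Y)

Work:
Best responses:
  P1 vs X: payoffs [2, 4, 3] → best response B (payoff 4)
  P1 vs Y: payoffs [2, 0, 1] → best response A (payoff 2)
  P1 vs Z: payoffs [4, 1, 0] → best response A (payoff 4)
  P2 vs A: payoffs [1, 4, 0] → best response Y (payoff 4)
  P2 vs B: payoffs [2, 2, 4] → best response Z (payoff 4)
  P2 vs C: payoffs [3, 4, 0] → best response Y (payoff 4)
Mutual best responses: (A,Y) → Nash equilibria.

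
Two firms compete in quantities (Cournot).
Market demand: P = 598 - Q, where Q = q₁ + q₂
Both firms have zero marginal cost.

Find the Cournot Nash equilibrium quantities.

q₁* = q₂* = 199.33; P* = 199.33

Work:
Profit: π_i = P·q_i = (a - q_i - q_j)·q_i
FOC: ∂π_i/∂q_i = a - 2q_i - q_j = 0
Reaction function: q_i = (598 - q_j)/2
Symmetry: q* = 598/3 = 199.33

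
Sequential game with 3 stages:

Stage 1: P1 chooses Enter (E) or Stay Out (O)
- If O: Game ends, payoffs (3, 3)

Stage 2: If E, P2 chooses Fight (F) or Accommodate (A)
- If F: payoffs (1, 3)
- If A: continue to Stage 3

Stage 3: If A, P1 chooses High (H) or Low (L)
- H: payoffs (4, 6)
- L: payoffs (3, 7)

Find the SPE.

SPE: (E, A, H); Outcome (4, 6)

Work:
Stage 3: P1 chooses H (4 vs 3)
Stage 2: P2: F->3, A->6 (anticipating H). Choose A
Stage 1: P1: O->3, E->4 (anticipating A, H). Choose E
SPE path: E -> A -> H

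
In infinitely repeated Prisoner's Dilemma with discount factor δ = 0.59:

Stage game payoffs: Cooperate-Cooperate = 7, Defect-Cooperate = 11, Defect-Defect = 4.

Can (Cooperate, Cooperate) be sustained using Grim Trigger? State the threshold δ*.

δ* = 0.5714; since δ = 0.59 ≥ 0.5714, cooperation can be sustained

Work:
For Grim Trigger:
Cooperate forever: 7/(1-δ)
Defect then punished: 11 + 4·δ/(1-δ)
Need: 7/(1-δ) ≥ 11 + 4·δ/(1-δ)
Solving: δ ≥ (T-R)/(T-P) = (11-7)/(11-4) = 0.5714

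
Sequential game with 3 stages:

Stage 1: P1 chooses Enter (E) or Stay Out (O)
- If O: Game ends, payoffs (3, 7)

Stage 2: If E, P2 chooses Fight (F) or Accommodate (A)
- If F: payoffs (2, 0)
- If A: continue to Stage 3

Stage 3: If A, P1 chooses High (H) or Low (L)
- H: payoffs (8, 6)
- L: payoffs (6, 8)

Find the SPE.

SPE: (E, A, H); Outcome (8, 6)

Work:
Stage 3: P1 chooses H (8 vs 6)
Stage 2: P2: F->0, A->6 (anticipating H). Choose A
Stage 1: P1: O->3, E->8 (anticipating A, H). Choose E
SPE path: E -> A -> H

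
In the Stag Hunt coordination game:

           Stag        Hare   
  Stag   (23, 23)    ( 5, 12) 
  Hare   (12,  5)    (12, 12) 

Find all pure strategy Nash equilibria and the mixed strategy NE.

Pure NE: (Stag, Stag) and (Hare, Hare); Mixed NE: p = 0.3889, q = 0.3889

Work:
Check pure NE:
(Stag, Stag): (23, 23) - no unilateral deviation beneficial
(Hare, Hare): (12, 12) - no unilateral deviation beneficial
Mixed NE: P1 plays Stag with p = 0.3889, P2 plays Stag with q = 0.3889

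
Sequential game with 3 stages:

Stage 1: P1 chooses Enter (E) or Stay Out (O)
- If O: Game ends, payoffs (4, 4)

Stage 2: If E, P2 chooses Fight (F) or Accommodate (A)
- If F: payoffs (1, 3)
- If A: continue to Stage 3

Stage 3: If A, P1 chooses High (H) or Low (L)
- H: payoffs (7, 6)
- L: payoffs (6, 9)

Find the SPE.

SPE: (E, A, H); Outcome (7, 6)

Work:
Stage 3: P1 chooses H (7 vs 6)
Stage 2: P2: F->3, A->6 (anticipating H). Choose A
Stage 1: P1: O->4, E->7 (anticipating A, H). Choose E
SPE path: E -> A -> H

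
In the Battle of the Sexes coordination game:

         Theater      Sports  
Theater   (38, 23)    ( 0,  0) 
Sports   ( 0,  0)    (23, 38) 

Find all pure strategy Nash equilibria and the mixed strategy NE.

Pure NE: (Theater, Theater) and (Sports, Sports); Mixed NE: p = 0.623, q = 0.377

Work:
Check pure NE:
(Theater, Theater): (38, 23) - no unilateral deviation beneficial
(Sports, Sports): (23, 38) - no unilateral deviation beneficial
Mixed NE: P1 plays Theater with p = 0.623, P2 plays Theater with q = 0.377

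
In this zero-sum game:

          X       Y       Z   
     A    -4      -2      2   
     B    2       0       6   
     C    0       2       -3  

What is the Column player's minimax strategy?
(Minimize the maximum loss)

Column should play X or Y (all achieve the minimum), value = 2

Work:
Column player minimizes Row's maximum payoff:
Column X: max payoff to Row = 2
Column Y: max payoff to Row = 2
Column Z: max payoff to Row = 6
Minimum is 2, achieved by columns X, Y (tied).
Each of X or Y is a minimax strategy.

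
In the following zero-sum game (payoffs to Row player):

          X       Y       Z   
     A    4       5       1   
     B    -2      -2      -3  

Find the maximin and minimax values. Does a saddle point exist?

Maximin = 1, Minimax = 1, Saddle: True

Work:
Row minimums: [1, -3] → maximin = 1
Column maximums: [4, 5, 1] → minimax = 1
Saddle point exists! Game value = 1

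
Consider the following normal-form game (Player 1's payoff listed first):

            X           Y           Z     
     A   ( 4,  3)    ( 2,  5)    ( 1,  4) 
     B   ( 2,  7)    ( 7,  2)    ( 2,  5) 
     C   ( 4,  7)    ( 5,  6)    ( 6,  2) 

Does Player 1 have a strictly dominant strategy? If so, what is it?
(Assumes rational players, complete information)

No strictly dominant strategy exists for Player 1

Work:
A strategy strictly dominates another if it gives a strictly higher payoff against every opponent action. Compare each pair of P1's strategies column-by-column:
  A vs B: [4 vs 2, 2 vs 7, 1 vs 2] → A does not strictly dominate B (column Y: 2 ≤ 7)
  A vs C: [4 vs 4, 2 vs 5, 1 vs 6] → A does not strictly dominate C (column X: 4 ≤ 4)
  B vs A: [2 vs 4, 7 vs 2, 2 vs 1] → B does not strictly dominate A (column X: 2 ≤ 4)
  B vs C: [2 vs 4, 7 vs 5, 2 vs 6] → B does not strictly dominate C (column X: 2 ≤ 4)
  C vs A: [4 vs 4, 5 vs 2, 6 vs 1] → C does not strictly dominate A (column X: 4 ≤ 4)
  C vs B: [4 vs 2, 5 vs 7, 6 vs 2] → C does not strictly dominate B (column Y: 5 ≤ 7)
No single strategy strictly dominates all others → no strictly dominant strategy.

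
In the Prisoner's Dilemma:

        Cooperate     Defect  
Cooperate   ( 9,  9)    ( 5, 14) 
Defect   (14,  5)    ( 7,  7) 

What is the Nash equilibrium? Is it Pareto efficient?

(Defect, Defect) is NE; not Pareto efficient

Work:
Defect dominates Cooperate for both players:
If P2 cooperates: Defect (14) > Cooperate (9)
If P2 defects: Defect (7) > Cooperate (5)
NE: (Defect, Defect) with payoff (7, 7)
But (Cooperate, Cooperate) = (9, 9) Pareto dominates (7, 7)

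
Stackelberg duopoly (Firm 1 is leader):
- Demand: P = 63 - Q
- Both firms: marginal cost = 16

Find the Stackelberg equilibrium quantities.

q₁* (leader) = 23.5, q₂* (follower) = 11.75

Work:
Follower's reaction: q₂ = (a - c - q₁)/2
Leader substitutes: π₁ = q₁·(a - q₁ - (a-c-q₁)/2 - c)
FOC: q₁* = (63 - 16)/2 = 23.50
Then: q₂* = (63 - 16 - 23.5)/2 = 11.75
Leader has first-mover advantage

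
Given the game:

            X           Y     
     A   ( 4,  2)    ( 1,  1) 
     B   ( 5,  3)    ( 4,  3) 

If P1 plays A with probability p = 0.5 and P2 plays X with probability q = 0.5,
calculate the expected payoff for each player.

E[P1] = 3.5, E[P2] = 2.25

Work:
E[P1] = p·q·π₁(A,X) + p·(1-q)·π₁(A,Y) + (1-p)·q·π₁(B,X) + (1-p)·(1-q)·π₁(B,Y)
= 0.5·0.5·4 + 0.5·0.5·1 + 0.5·0.5·5 + 0.5·0.5·4
= 3.5

E[P2] = 2.25 (similar calculation)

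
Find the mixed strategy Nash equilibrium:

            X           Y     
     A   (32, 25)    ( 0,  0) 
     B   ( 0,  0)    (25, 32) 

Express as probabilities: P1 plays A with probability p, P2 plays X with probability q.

p = 0.5614, q = 0.4386

Work:
Find probabilities that make opponent indifferent:
P2 chooses q to make P1 indifferent between A and B
P1 chooses p to make P2 indifferent between X and Y
Mixed NE: P1 plays (A: 0.5614, B: 0.4386), P2 plays (X: 0.4386, Y: 0.5614)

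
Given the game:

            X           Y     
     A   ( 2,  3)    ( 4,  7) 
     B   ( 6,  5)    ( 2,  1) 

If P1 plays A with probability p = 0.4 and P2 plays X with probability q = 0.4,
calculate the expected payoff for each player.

E[P1] = 3.44, E[P2] = 3.72

Work:
E[P1] = p·q·π₁(A,X) + p·(1-q)·π₁(A,Y) + (1-p)·q·π₁(B,X) + (1-p)·(1-q)·π₁(B,Y)
= 0.4·0.4·2 + 0.4·0.6·4 + 0.6·0.4·6 + 0.6·0.6·2
= 3.44

E[P2] = 3.72 (similar calculation)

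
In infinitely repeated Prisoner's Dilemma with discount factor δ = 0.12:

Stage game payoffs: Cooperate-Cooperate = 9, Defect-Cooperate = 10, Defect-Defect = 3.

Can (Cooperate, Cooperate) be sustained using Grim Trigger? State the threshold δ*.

δ* = 0.1429; since δ = 0.12 < 0.1429, cooperation cannot be sustained

Work:
For Grim Trigger:
Cooperate forever: 9/(1-δ)
Defect then punished: 10 + 3·δ/(1-δ)
Need: 9/(1-δ) ≥ 10 + 3·δ/(1-δ)
Solving: δ ≥ (T-R)/(T-P) = (10-9)/(10-3) = 0.1429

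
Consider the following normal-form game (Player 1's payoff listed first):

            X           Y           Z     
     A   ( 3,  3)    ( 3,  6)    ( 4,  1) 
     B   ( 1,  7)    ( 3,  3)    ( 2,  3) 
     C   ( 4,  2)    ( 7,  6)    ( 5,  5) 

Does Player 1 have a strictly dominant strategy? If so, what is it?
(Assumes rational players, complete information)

Yes, Player 1's strictly dominant strategy is C

Work:
A strategy strictly dominates another if it gives a strictly higher payoff against every opponent action. Compare each pair of P1's strategies column-by-column:
  A vs B: [3 vs 1, 3 vs 3, 4 vs 2] → A does not strictly dominate B (column Y: 3 ≤ 3)
  A vs C: [3 vs 4, 3 vs 7, 4 vs 5] → A does not strictly dominate C (column X: 3 ≤ 4)
  B vs A: [1 vs 3, 3 vs 3, 2 vs 4] → B does not strictly dominate A (column X: 1 ≤ 3)
  B vs C: [1 vs 4, 3 vs 7, 2 vs 5] → B does not strictly dominate C (column X: 1 ≤ 4)
  C vs A: [4 vs 3, 7 vs 3, 5 vs 4] → C strictly dominates A
  C vs B: [4 vs 1, 7 vs 3, 5 vs 2] → C strictly dominates B
C strictly dominates every other strategy → strictly dominant.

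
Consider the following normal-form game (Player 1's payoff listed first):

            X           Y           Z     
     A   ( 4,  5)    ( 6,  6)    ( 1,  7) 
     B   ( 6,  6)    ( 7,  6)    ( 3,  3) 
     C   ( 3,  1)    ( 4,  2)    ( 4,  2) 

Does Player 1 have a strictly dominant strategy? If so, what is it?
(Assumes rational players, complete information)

No strictly dominant strategy exists for Player 1

Work:
A strategy strictly dominates another if it gives a strictly higher payoff against every opponent action. Compare each pair of P1's strategies column-by-column:
  A vs B: [4 vs 6, 6 vs 7, 1 vs 3] → A does not strictly dominate B (column X: 4 ≤ 6)
  A vs C: [4 vs 3, 6 vs 4, 1 vs 4] → A does not strictly dominate C (column Z: 1 ≤ 4)
  B vs A: [6 vs 4, 7 vs 6, 3 vs 1] → B strictly dominates A
  B vs C: [6 vs 3, 7 vs 4, 3 vs 4] → B does not strictly dominate C (column Z: 3 ≤ 4)
  C vs A: [3 vs 4, 4 vs 6, 4 vs 1] → C does not strictly dominate A (column X: 3 ≤ 4)
  C vs B: [3 vs 6, 4 vs 7, 4 vs 3] → C does not strictly dominate B (column X: 3 ≤ 6)
No single strategy strictly dominates all others → no strictly dominant strategy.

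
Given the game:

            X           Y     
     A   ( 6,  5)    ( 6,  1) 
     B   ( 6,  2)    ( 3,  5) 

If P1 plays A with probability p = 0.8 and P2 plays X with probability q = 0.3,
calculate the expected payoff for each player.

E[P1] = 5.58, E[P2] = 2.58

Work:
E[P1] = p·q·π₁(A,X) + p·(1-q)·π₁(A,Y) + (1-p)·q·π₁(B,X) + (1-p)·(1-q)·π₁(B,Y)
= 0.8·0.3·6 + 0.8·0.7·6 + 0.2·0.3·6 + 0.2·0.7·3
= 5.58

E[P2] = 2.58 (similar calculation)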